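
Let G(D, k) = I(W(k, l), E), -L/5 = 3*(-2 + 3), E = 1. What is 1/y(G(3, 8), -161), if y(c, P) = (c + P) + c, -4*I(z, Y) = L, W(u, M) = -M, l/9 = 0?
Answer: -2/307 ≈ -0.0065147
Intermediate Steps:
l = 0 (l = 9*0 = 0)
L = -15 (L = -15*(-2 + 3) = -15 ≈ -15.000)
I(z, Y) = 15/4 (I(z, Y) = -¼*(-15) = 15/4)
G(D, k) = 15/4
y(c, P) = P + 2*c (y(c, P) = (P + c) + c = P + 2*c)
1/y(G(3, 8), -161) = 1/(-161 + 2*(15/4)) = 1/(-161 + 15/2) = 1/(-307/2) = -2/307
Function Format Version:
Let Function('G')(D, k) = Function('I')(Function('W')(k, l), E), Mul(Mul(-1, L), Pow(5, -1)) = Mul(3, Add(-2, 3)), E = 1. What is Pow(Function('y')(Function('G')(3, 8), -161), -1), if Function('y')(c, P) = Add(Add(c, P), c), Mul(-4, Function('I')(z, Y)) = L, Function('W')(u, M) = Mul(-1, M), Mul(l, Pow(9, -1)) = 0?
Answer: Rational(-2, 307) ≈ -0.0065147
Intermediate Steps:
l = 0 (l = Mul(9, 0) = 0)
L = -15 (L = Mul(-5, Mul(3, Add(-2, 3))) = Mul(-5, Mul(3, 1)) = Mul(-5, 3) = -15)
Function('I')(z, Y) = Rational(15, 4) (Function('I')(z, Y) = Mul(Rational(-1, 4), -15) = Rational(15, 4))
Function('G')(D, k) = Rational(15, 4)
Function('y')(c, P) = Add(P, Mul(2, c)) (Function('y')(c, P) = Add(Add(P, c), c) = Add(P, Mul(2, c)))
Pow(Function('y')(Function('G')(3, 8), -161), -1) = Pow(Add(-161, Mul(2, Rational(15, 4))), -1) = Pow(Add(-161, Rational(15, 2)), -1) = Pow(Rational(-307, 2), -1) = Rational(-2, 307)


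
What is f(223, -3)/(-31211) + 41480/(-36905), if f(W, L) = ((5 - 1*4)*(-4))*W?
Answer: -4136764/3776531 ≈ -1.0954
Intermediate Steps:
f(W, L) = -4*W (f(W, L) = ((5 - 4)*(-4))*W = (1*(-4))*W = -4*W)
f(223, -3)/(-31211) + 41480/(-36905) = -4*223/(-31211) + 41480/(-36905) = -892*(-1/31211) + 41480*(-1/36905) = 892/31211 - 136/121 = -4136764/3776531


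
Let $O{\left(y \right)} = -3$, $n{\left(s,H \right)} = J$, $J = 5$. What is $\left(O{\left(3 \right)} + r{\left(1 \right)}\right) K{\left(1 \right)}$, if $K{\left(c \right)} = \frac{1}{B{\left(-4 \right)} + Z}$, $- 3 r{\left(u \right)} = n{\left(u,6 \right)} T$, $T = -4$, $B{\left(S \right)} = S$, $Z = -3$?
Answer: $- \frac{11}{21} \approx -0.52381$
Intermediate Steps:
$n{\left(s,H \right)} = 5$
$r{\left(u \right)} = \frac{20}{3}$ ($r{\left(u \right)} = - \frac{5 \left(-4\right)}{3} = \left(- \frac{1}{3}\right) \left(-20\right) = \frac{20}{3}$)
$K{\left(c \right)} = - \frac{1}{7}$ ($K{\left(c \right)} = \frac{1}{-4 - 3} = \frac{1}{-7} = - \frac{1}{7}$)
$\left(O{\left(3 \right)} + r{\left(1 \right)}\right) K{\left(1 \right)} = \left(-3 + \frac{20}{3}\right) \left(- \frac{1}{7}\right) = \frac{11}{3} \left(- \frac{1}{7}\right) = - \frac{11}{21}$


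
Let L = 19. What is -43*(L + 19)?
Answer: -1634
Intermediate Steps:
-43*(L + 19) = -43*(19 + 19) = -43*38 = -1634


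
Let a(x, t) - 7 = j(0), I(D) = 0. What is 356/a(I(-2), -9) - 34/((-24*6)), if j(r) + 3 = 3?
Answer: 25751/504 ≈ 51.093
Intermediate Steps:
j(r) = 0 (j(r) = -3 + 3 = 0)
a(x, t) = 7 (a(x, t) = 7 + 0 = 7)
356/a(I(-2), -9) - 34/((-24*6)) = 356/7 - 34/((-24*6)) = 356*(1/7) - 34/(-144) = 356/7 - 34*(-1/144) = 356/7 + 17/72 = 25751/504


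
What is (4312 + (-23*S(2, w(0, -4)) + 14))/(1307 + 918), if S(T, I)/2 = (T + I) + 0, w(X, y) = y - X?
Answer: 4418/2225 ≈ 1.9856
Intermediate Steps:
S(T, I) = 2*I + 2*T (S(T, I) = 2*((T + I) + 0) = 2*((I + T) + 0) = 2*(I + T) = 2*I + 2*T)
(4312 + (-23*S(2, w(0, -4)) + 14))/(1307 + 918) = (4312 + (-23*(2*(-4 - 1*0) + 2*2) + 14))/(1307 + 918) = (4312 + (-23*(2*(-4 + 0) + 4) + 14))/2225 = (4312 + (-23*(2*(-4) + 4) + 14))*(1/2225) = (4312 + (-23*(-8 + 4) + 14))*(1/2225) = (4312 + (-23*(-4) + 14))*(1/2225) = (4312 + (92 + 14))*(1/2225) = (4312 + 106)*(1/2225) = 4418*(1/2225) = 4418/2225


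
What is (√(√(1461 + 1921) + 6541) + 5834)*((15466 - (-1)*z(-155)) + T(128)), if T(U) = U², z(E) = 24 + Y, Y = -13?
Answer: 185877074 + 31861*√(6541 + √3382) ≈ 1.8847e+8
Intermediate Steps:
z(E) = 11 (z(E) = 24 - 13 = 11)
(√(√(1461 + 1921) + 6541) + 5834)*((15466 - (-1)*z(-155)) + T(128)) = (√(√(1461 + 1921) + 6541) + 5834)*((15466 - (-1)*11) + 128²) = (√(√3382 + 6541) + 5834)*((15466 - 1*(-11)) + 16384) = (√(6541 + √3382) + 5834)*((15466 + 11) + 16384) = (5834 + √(6541 + √3382))*(15477 + 16384) = (5834 + √(6541 + √3382))*31861 = 185877074 + 31861*√(6541 + √3382)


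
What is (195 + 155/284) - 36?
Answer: 45311/284 ≈ 159.55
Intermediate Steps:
(195 + 155/284) - 36 = 55535/284 - 36 = 45311/284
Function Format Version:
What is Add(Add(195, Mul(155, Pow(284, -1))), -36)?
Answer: Rational(45311, 284) ≈ 159.55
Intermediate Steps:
Add(Add(195, Mul(155, Pow(284, -1))), -36) = Add(Add(195, Mul(155, Rational(1, 284))), -36) = Add(Add(195, Rational(155, 284)), -36) = Add(Rational(55535, 284), -36) = Rational(45311, 284)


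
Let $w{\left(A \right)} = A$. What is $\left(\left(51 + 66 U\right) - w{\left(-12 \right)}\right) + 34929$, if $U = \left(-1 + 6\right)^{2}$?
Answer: $36642$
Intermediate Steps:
$U = 25$ ($U = 5^{2} = 25$)
$\left(\left(51 + 66 U\right) - w{\left(-12 \right)}\right) + 34929 = \left(\left(51 + 66 \cdot 25\right) - -12\right) + 34929 = \left(\left(51 + 1650\right) + 12\right) + 34929 = \left(1701 + 12\right) + 34929 = 1713 + 34929 = 36642$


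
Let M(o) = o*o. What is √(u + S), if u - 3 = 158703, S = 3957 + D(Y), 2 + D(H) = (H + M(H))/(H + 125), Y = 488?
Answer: 5*√2450769709/613 ≈ 403.79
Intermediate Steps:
M(o) = o²
D(H) = -2 + (H + H²)/(125 + H) (D(H) = -2 + (H + H²)/(H + 125) = -2 + (H + H²)/(125 + H))
S = 2663047/613 (S = 3957 + (-250 + 488² - 1*488)/(125 + 488) = 3957 + (-250 + 238144 - 488)/613 = 3957 + (1/613)*237406 = 3957 + 237406/613 = 2663047/613 ≈ 4344.3)
u = 158706 (u = 3 + 158703 = 158706)
√(u + S) = √(158706 + 2663047/613) = √(99949825/613) = 5*√2450769709/613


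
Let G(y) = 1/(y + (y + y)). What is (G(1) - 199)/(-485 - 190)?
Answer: 596/2025 ≈ 0.29432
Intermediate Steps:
G(y) = 1/(3*y) (G(y) = 1/(y + 2*y) = 1/(3*y))
(G(1) - 199)/(-485 - 190) = ((1/3)/1 - 199)/(-485 - 190) = ((1/3)*1 - 199)/(-675) = (1/3 - 199)*(-1/675) = -596/3*(-1/675) = 596/2025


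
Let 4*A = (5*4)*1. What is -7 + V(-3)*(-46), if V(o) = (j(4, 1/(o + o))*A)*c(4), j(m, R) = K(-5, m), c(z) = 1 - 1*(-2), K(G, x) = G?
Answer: 3443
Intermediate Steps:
c(z) = 3 (c(z) = 1 + 2 = 3)
j(m, R) = -5
A = 5 (A = ((5*4)*1)/4 = (20*1)/4 = (¼)*20 = 5)
V(o) = -75 (V(o) = -5*5*3 = -25*3 = -75)
-7 + V(-3)*(-46) = -7 - 75*(-46) = -7 + 3450 = 3443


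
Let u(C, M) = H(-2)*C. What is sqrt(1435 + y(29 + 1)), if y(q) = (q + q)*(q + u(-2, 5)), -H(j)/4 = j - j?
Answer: sqrt(3235) ≈ 56.877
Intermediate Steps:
H(j) = 0 (H(j) = -4*(j - j) = -4*0 = 0)
u(C, M) = 0 (u(C, M) = 0*C = 0)
y(q) = 2*q**2 (y(q) = (q + q)*(q + 0) = (2*q)*q = 2*q**2)
sqrt(1435 + y(29 + 1)) = sqrt(1435 + 2*(29 + 1)**2) = sqrt(1435 + 2*30**2) = sqrt(1435 + 2*900) = sqrt(1435 + 1800) = sqrt(3235)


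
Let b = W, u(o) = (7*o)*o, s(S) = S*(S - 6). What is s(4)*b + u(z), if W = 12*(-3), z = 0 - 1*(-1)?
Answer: 295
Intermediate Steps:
s(S) = S*(-6 + S)
z = 1 (z = 0 + 1 = 1)
u(o) = 7*o**2
W = -36
b = -36
s(4)*b + u(z) = (4*(-6 + 4))*(-36) + 7*1**2 = (4*(-2))*(-36) + 7*1 = -8*(-36) + 7 = 288 + 7 = 295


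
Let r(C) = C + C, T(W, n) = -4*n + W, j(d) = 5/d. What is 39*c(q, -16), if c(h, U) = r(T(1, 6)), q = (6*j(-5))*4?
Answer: -1794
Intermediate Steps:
T(W, n) = W - 4*n
r(C) = 2*C
q = -24 (q = (6*(5/(-5)))*4 = (6*(5*(-⅕)))*4 = (6*(-1))*4 = -6*4 = -24)
c(h, U) = -46 (c(h, U) = 2*(1 - 4*6) = 2*(1 - 24) = 2*(-23) = -46)
39*c(q, -16) = 39*(-46) = -1794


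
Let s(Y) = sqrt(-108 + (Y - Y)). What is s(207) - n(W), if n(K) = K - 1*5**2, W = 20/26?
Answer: 315/13 + 6*I*sqrt(3) ≈ 24.231 + 10.392*I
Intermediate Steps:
s(Y) = 6*I*sqrt(3) (s(Y) = sqrt(-108 + 0) = sqrt(-108) = 6*I*sqrt(3))
W = 10/13 (W = 20*(1/26) = 10/13 ≈ 0.76923)
n(K) = -25 + K (n(K) = K - 1*25 = K - 25 = -25 + K)
s(207) - n(W) = 6*I*sqrt(3) - (-25 + 10/13) = 6*I*sqrt(3) - 1*(-315/13) = 6*I*sqrt(3) + 315/13 = 315/13 + 6*I*sqrt(3)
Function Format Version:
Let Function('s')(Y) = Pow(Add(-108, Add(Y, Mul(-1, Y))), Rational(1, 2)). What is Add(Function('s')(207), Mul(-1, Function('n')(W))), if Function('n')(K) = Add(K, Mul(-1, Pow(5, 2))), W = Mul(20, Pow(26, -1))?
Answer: Add(Rational(315, 13), Mul(6, I, Pow(3, Rational(1, 2)))) ≈ Add(24.231, Mul(10.392, I))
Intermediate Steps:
Function('s')(Y) = Mul(6, I, Pow(3, Rational(1, 2))) (Function('s')(Y) = Pow(Add(-108, 0), Rational(1, 2)) = Pow(-108, Rational(1, 2)) = Mul(6, I, Pow(3, Rational(1, 2))))
W = Rational(10, 13) (W = Mul(20, Rational(1, 26)) = Rational(10, 13) ≈ 0.76923)
Function('n')(K) = Add(-25, K) (Function('n')(K) = Add(K, Mul(-1, 25)) = Add(K, -25) = Add(-25, K))
Add(Function('s')(207), Mul(-1, Function('n')(W))) = Add(Mul(6, I, Pow(3, Rational(1, 2))), Mul(-1, Add(-25, Rational(10, 13)))) = Add(Mul(6, I, Pow(3, Rational(1, 2))), Mul(-1, Rational(-315, 13))) = Add(Mul(6, I, Pow(3, Rational(1, 2))), Rational(315, 13)) = Add(Rational(315, 13), Mul(6, I, Pow(3, Rational(1, 2))))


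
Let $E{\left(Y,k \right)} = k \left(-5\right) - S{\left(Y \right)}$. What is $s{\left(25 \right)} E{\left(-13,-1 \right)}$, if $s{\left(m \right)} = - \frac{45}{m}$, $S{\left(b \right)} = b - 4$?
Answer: $- \frac{198}{5} \approx -39.6$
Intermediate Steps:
$S{\left(b \right)} = -4 + b$
$E{\left(Y,k \right)} = 4 - Y - 5 k$ ($E{\left(Y,k \right)} = k \left(-5\right) - \left(-4 + Y\right) = - 5 k - \left(-4 + Y\right) = 4 - Y - 5 k$)
$s{\left(25 \right)} E{\left(-13,-1 \right)} = - \frac{45}{25} \left(4 - -13 - -5\right) = \left(-45\right) \frac{1}{25} \left(4 + 13 + 5\right) = \left(- \frac{9}{5}\right) 22 = - \frac{198}{5}$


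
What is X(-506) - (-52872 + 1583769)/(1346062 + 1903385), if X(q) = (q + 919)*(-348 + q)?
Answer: -382029328897/1083149 ≈ -3.5270e+5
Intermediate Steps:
X(q) = (-348 + q)*(919 + q) (X(q) = (919 + q)*(-348 + q) = (-348 + q)*(919 + q))
X(-506) - (-52872 + 1583769)/(1346062 + 1903385) = (-319812 + (-506)**2 + 571*(-506)) - (-52872 + 1583769)/(1346062 + 1903385) = (-319812 + 256036 - 288926) - 1530897/3249447 = -352702 - 1530897/3249447 = -352702 - 1*510299/1083149 = -352702 - 510299/1083149 = -382029328897/1083149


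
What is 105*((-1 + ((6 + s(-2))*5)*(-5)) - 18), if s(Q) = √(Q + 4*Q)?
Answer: -17745 - 2625*I*√10 ≈ -17745.0 - 8301.0*I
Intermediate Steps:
s(Q) = √5*√Q (s(Q) = √(5*Q) = √5*√Q)
105*((-1 + ((6 + s(-2))*5)*(-5)) - 18) = 105*((-1 + ((6 + √5*√(-2))*5)*(-5)) - 18) = 105*((-1 + ((6 + √5*(I*√2))*5)*(-5)) - 18) = 105*((-1 + ((6 + I*√10)*5)*(-5)) - 18) = 105*((-1 + (30 + 5*I*√10)*(-5)) - 18) = 105*((-1 + (-150 - 25*I*√10)) - 18) = 105*((-151 - 25*I*√10) - 18) = 105*(-169 - 25*I*√10) = -17745 - 2625*I*√10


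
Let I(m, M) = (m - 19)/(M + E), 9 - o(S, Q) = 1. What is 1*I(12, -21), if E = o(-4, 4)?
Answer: 7/13 ≈ 0.53846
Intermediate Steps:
o(S, Q) = 8 (o(S, Q) = 9 - 1*1 = 9 - 1 = 8)
E = 8
I(m, M) = (-19 + m)/(8 + M) (I(m, M) = (m - 19)/(M + 8) = (-19 + m)/(8 + M))
1*I(12, -21) = 1*((-19 + 12)/(8 - 21)) = 1*(-7/(-13)) = 1*(-1/13*(-7)) = 1*(7/13) = 7/13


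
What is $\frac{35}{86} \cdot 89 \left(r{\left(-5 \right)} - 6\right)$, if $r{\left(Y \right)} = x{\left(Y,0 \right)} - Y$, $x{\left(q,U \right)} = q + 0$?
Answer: $- \frac{9345}{43} \approx -217.33$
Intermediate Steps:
$x{\left(q,U \right)} = q$
$r{\left(Y \right)} = 0$ ($r{\left(Y \right)} = Y - Y = 0$)
$\frac{35}{86} \cdot 89 \left(r{\left(-5 \right)} - 6\right) = \frac{35}{86} \cdot 89 \left(0 - 6\right) = 35 \cdot \frac{1}{86} \cdot 89 \left(0 - 6\right) = \frac{35}{86} \cdot 89 \left(-6\right) = \frac{3115}{86} \left(-6\right) = - \frac{9345}{43}$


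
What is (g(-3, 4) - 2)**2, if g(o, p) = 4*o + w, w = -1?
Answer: 225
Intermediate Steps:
g(o, p) = -1 + 4*o (g(o, p) = 4*o - 1 = -1 + 4*o)
(g(-3, 4) - 2)**2 = ((-1 + 4*(-3)) - 2)**2 = ((-1 - 12) - 2)**2 = (-13 - 2)**2 = (-15)**2 = 225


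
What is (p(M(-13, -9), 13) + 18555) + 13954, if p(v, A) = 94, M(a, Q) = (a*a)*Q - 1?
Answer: 32603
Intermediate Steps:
M(a, Q) = -1 + Q*a² (M(a, Q) = a²*Q - 1 = Q*a² - 1 = -1 + Q*a²)
(p(M(-13, -9), 13) + 18555) + 13954 = (94 + 18555) + 13954 = 18649 + 13954 = 32603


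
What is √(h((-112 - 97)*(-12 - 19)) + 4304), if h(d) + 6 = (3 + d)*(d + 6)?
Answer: 2*√10510017 ≈ 6483.8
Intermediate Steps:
h(d) = -6 + (3 + d)*(6 + d) (h(d) = -6 + (3 + d)*(d + 6) = -6 + (3 + d)*(6 + d))
√(h((-112 - 97)*(-12 - 19)) + 4304) = √((12 + ((-112 - 97)*(-12 - 19))² + 9*((-112 - 97)*(-12 - 19))) + 4304) = √((12 + (-209*(-31))² + 9*(-209*(-31))) + 4304) = √((12 + 6479² + 9*6479) + 4304) = √((12 + 41977441 + 58311) + 4304) = √(42035764 + 4304) = √42040068 = 2*√10510017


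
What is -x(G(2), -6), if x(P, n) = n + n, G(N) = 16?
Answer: 12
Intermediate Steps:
x(P, n) = 2*n
-x(G(2), -6) = -2*(-6) = -1*(-12) = 12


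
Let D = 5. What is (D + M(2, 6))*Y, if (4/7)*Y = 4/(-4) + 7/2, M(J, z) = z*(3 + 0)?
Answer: 805/8 ≈ 100.63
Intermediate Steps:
M(J, z) = 3*z (M(J, z) = z*3 = 3*z)
Y = 35/8 (Y = 7*(4/(-4) + 7/2)/4 = 7*(4*(-¼) + 7*(½))/4 = 7*(-1 + 7/2)/4 = (7/4)*(5/2) = 35/8 ≈ 4.3750)
(D + M(2, 6))*Y = (5 + 3*6)*(35/8) = (5 + 18)*(35/8) = 23*(35/8) = 805/8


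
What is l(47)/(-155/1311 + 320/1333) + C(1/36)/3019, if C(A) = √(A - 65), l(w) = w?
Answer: 82135461/212905 + I*√2339/18114 ≈ 385.78 + 0.0026699*I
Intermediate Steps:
C(A) = √(-65 + A)
l(47)/(-155/1311 + 320/1333) + C(1/36)/3019 = 47/(-155/1311 + 320/1333) + √(-65 + 1/36)/3019 = 47/(-155*1/1311 + 320*(1/1333)) + √(-65 + 1/36)*(1/3019) = 47/(-155/1311 + 320/1333) + √(-2339/36)*(1/3019) = 47/(212905/1747563) + (I*√2339/6)*(1/3019) = 47*(1747563/212905) + I*√2339/18114 = 82135461/212905 + I*√2339/18114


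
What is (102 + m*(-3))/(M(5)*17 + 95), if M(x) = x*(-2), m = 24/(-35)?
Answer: -1214/875 ≈ -1.3874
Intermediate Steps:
m = -24/35 (m = 24*(-1/35) = -24/35 ≈ -0.68571)
M(x) = -2*x
(102 + m*(-3))/(M(5)*17 + 95) = (102 - 24/35*(-3))/(-2*5*17 + 95) = (102 + 72/35)/(-10*17 + 95) = 3642/(35*(-170 + 95)) = (3642/35)/(-75) = (3642/35)*(-1/75) = -1214/875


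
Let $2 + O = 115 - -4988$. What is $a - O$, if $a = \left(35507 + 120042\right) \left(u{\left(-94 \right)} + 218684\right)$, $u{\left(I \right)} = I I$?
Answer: $35390503379$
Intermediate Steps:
$u{\left(I \right)} = I^{2}$
$a = 35390508480$ ($a = \left(35507 + 120042\right) \left(\left(-94\right)^{2} + 218684\right) = 155549 \left(8836 + 218684\right) = 155549 \cdot 227520 = 35390508480$)
$O = 5101$ ($O = -2 + \left(115 - -4988\right) = -2 + \left(115 + 4988\right) = -2 + 5103 = 5101$)
$a - O = 35390508480 - 5101 = 35390503379$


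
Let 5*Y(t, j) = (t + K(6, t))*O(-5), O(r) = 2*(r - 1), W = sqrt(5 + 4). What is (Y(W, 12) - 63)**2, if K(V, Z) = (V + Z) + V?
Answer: 281961/25 ≈ 11278.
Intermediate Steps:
W = 3 (W = sqrt(9) = 3)
K(V, Z) = Z + 2*V
O(r) = -2 + 2*r (O(r) = 2*(-1 + r) = -2 + 2*r)
Y(t, j) = -144/5 - 24*t/5 (Y(t, j) = ((t + (t + 2*6))*(-2 + 2*(-5)))/5 = ((t + (t + 12))*(-2 - 10))/5 = ((t + (12 + t))*(-12))/5 = ((12 + 2*t)*(-12))/5 = (-144 - 24*t)/5 = -144/5 - 24*t/5)
(Y(W, 12) - 63)**2 = ((-144/5 - 24/5*3) - 63)**2 = ((-144/5 - 72/5) - 63)**2 = (-216/5 - 63)**2 = (-531/5)**2 = 281961/25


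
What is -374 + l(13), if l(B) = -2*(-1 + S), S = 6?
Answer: -384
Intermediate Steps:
l(B) = -10 (l(B) = -2*(-1 + 6) = -2*5 = -10)
-374 + l(13) = -374 - 10 = -384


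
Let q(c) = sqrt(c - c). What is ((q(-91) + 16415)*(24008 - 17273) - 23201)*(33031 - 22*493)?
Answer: 2452148515440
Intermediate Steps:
q(c) = 0 (q(c) = sqrt(0) = 0)
((q(-91) + 16415)*(24008 - 17273) - 23201)*(33031 - 22*493) = ((0 + 16415)*(24008 - 17273) - 23201)*(33031 - 22*493) = (16415*6735 - 23201)*(33031 - 10846) = (110555025 - 23201)*22185 = 110531824*22185 = 2452148515440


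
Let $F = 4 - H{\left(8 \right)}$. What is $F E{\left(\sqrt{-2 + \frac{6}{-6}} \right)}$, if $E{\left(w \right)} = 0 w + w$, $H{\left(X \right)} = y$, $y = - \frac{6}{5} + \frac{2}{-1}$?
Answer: $\frac{36 i \sqrt{3}}{5} \approx 12.471 i$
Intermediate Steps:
$y = - \frac{16}{5}$ ($y = \left(-6\right) \frac{1}{5} + 2 \left(-1\right) = - \frac{6}{5} - 2 = - \frac{16}{5} \approx -3.2$)
$H{\left(X \right)} = - \frac{16}{5}$
$E{\left(w \right)} = w$ ($E{\left(w \right)} = 0 + w = w$)
$F = \frac{36}{5}$ ($F = 4 - - \frac{16}{5} = 4 + \frac{16}{5} = \frac{36}{5} \approx 7.2$)
$F E{\left(\sqrt{-2 + \frac{6}{-6}} \right)} = \frac{36 \sqrt{-2 + \frac{6}{-6}}}{5} = \frac{36 \sqrt{-2 + 6 \left(- \frac{1}{6}\right)}}{5} = \frac{36 \sqrt{-2 - 1}}{5} = \frac{36 \sqrt{-3}}{5} = \frac{36 i \sqrt{3}}{5}$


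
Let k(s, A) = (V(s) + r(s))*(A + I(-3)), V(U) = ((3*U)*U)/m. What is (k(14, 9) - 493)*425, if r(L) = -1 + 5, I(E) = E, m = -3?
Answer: -699125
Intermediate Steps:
r(L) = 4
V(U) = -U² (V(U) = ((3*U)*U)/(-3) = (3*U²)*(-⅓) = -U²)
k(s, A) = (-3 + A)*(4 - s²) (k(s, A) = (-s² + 4)*(A - 3) = (4 - s²)*(-3 + A) = (-3 + A)*(4 - s²))
(k(14, 9) - 493)*425 = ((-12 + 3*14² + 4*9 - 1*9*14²) - 493)*425 = ((-12 + 3*196 + 36 - 1*9*196) - 493)*425 = ((-12 + 588 + 36 - 1764) - 493)*425 = (-1152 - 493)*425 = -1645*425 = -699125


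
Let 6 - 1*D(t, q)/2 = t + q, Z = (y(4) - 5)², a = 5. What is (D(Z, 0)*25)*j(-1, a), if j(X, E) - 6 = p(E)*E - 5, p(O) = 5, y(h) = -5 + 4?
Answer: -39000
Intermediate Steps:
y(h) = -1
j(X, E) = 1 + 5*E (j(X, E) = 6 + (5*E - 5) = 6 + (-5 + 5*E) = 1 + 5*E)
Z = 36 (Z = (-1 - 5)² = (-6)² = 36)
D(t, q) = 12 - 2*q - 2*t (D(t, q) = 12 - 2*(t + q) = 12 - 2*(q + t) = 12 + (-2*q - 2*t) = 12 - 2*q - 2*t)
(D(Z, 0)*25)*j(-1, a) = ((12 - 2*0 - 2*36)*25)*(1 + 5*5) = ((12 + 0 - 72)*25)*(1 + 25) = -60*25*26 = -1500*26 = -39000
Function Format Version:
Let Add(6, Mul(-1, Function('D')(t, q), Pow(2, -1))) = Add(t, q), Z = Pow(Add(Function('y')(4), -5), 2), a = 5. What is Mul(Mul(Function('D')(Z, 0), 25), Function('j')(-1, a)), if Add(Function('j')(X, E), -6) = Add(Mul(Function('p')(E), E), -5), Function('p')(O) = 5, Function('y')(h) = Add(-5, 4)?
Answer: -39000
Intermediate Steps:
Function('y')(h) = -1
Function('j')(X, E) = Add(1, Mul(5, E)) (Function('j')(X, E) = Add(6, Add(Mul(5, E), -5)) = Add(6, Add(-5, Mul(5, E))) = Add(1, Mul(5, E)))
Z = 36 (Z = Pow(Add(-1, -5), 2) = Pow(-6, 2) = 36)
Function('D')(t, q) = Add(12, Mul(-2, q), Mul(-2, t)) (Function('D')(t, q) = Add(12, Mul(-2, Add(t, q))) = Add(12, Mul(-2, Add(q, t))) = Add(12, Add(Mul(-2, q), Mul(-2, t))) = Add(12, Mul(-2, q), Mul(-2, t)))
Mul(Mul(Function('D')(Z, 0), 25), Function('j')(-1, a)) = Mul(Mul(Add(12, Mul(-2, 0), Mul(-2, 36)), 25), Add(1, Mul(5, 5))) = Mul(Mul(Add(12, 0, -72), 25), Add(1, 25)) = Mul(Mul(-60, 25), 26) = Mul(-1500, 26) = -39000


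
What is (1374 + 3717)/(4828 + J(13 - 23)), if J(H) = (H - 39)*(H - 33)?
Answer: 5091/6935 ≈ 0.73410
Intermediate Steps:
J(H) = (-39 + H)*(-33 + H)
(1374 + 3717)/(4828 + J(13 - 23)) = (1374 + 3717)/(4828 + (1287 + (13 - 23)**2 - 72*(13 - 23))) = 5091/(4828 + (1287 + (-10)**2 - 72*(-10))) = 5091/(4828 + (1287 + 100 + 720)) = 5091/(4828 + 2107) = 5091/6935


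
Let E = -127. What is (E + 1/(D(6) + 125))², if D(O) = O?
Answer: 276756496/17161 ≈ 16127.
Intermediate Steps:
(E + 1/(D(6) + 125))² = (-127 + 1/(6 + 125))² = (-127 + 1/131)² = (-16636/131)² = 276756496/17161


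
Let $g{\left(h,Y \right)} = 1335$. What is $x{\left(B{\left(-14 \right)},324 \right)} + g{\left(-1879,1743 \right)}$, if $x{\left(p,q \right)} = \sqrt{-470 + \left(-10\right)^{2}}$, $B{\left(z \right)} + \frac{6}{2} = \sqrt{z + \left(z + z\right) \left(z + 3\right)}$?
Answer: $1335 + i \sqrt{370} \approx 1335.0 + 19.235 i$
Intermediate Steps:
$B{\left(z \right)} = -3 + \sqrt{z + 2 z \left(3 + z\right)}$ ($B{\left(z \right)} = -3 + \sqrt{z + \left(z + z\right) \left(z + 3\right)} = -3 + \sqrt{z + 2 z \left(3 + z\right)}$)
$x{\left(p,q \right)} = i \sqrt{370}$ ($x{\left(p,q \right)} = \sqrt{-470 + 100} = \sqrt{-370} = i \sqrt{370}$)
$x{\left(B{\left(-14 \right)},324 \right)} + g{\left(-1879,1743 \right)} = i \sqrt{370} + 1335 = 1335 + i \sqrt{370}$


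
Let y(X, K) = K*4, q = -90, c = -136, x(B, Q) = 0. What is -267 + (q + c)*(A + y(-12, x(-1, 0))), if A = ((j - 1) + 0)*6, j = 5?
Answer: -5691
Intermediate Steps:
A = 24 (A = ((5 - 1) + 0)*6 = (4 + 0)*6 = 4*6 = 24)
y(X, K) = 4*K
-267 + (q + c)*(A + y(-12, x(-1, 0))) = -267 + (-90 - 136)*(24 + 4*0) = -267 - 226*(24 + 0) = -267 - 226*24 = -267 - 5424 = -5691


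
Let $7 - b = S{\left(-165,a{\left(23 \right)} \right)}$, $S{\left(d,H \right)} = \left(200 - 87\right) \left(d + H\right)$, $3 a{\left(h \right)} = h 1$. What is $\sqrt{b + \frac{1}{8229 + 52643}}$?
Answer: $\frac{\sqrt{148281786353778}}{91308} \approx 133.36$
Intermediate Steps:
$a{\left(h \right)} = \frac{h}{3}$ ($a{\left(h \right)} = \frac{h 1}{3} = \frac{h}{3}$)
$S{\left(d,H \right)} = 113 H + 113 d$ ($S{\left(d,H \right)} = 113 \left(H + d\right) = 113 H + 113 d$)
$b = \frac{53357}{3}$ ($b = 7 - \left(113 \cdot \frac{1}{3} \cdot 23 + 113 \left(-165\right)\right) = 7 - \left(113 \cdot \frac{23}{3} - 18645\right) = 7 - \left(\frac{2599}{3} - 18645\right) = 7 - - \frac{53336}{3} = 7 + \frac{53336}{3} = \frac{53357}{3} \approx 17786.0$)
$\sqrt{b + \frac{1}{8229 + 52643}} = \sqrt{\frac{53357}{3} + \frac{1}{8229 + 52643}} = \sqrt{\frac{53357}{3} + \frac{1}{60872}} = \sqrt{\frac{3247947307}{182616}} = \frac{\sqrt{148281786353778}}{91308}$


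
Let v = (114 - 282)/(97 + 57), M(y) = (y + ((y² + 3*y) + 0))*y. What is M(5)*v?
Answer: -2700/11 ≈ -245.45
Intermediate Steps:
M(y) = y*(y² + 4*y) (M(y) = (y + (y² + 3*y))*y = (y² + 4*y)*y = y*(y² + 4*y))
v = -12/11 (v = -168/154 = -168*1/154 = -12/11 ≈ -1.0909)
M(5)*v = (5²*(4 + 5))*(-12/11) = (25*9)*(-12/11) = 225*(-12/11) = -2700/11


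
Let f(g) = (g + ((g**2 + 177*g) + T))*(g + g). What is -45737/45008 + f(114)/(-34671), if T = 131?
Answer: -114841881261/520157456 ≈ -220.78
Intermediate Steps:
f(g) = 2*g*(131 + g**2 + 178*g) (f(g) = (g + ((g**2 + 177*g) + 131))*(g + g) = (g + (131 + g**2 + 177*g))*(2*g) = (131 + g**2 + 178*g)*(2*g) = 2*g*(131 + g**2 + 178*g))
-45737/45008 + f(114)/(-34671) = -45737/45008 + (2*114*(131 + 114**2 + 178*114))/(-34671) = -45737*1/45008 + (2*114*(131 + 12996 + 20292))*(-1/34671) = -45737/45008 + (2*114*33419)*(-1/34671) = -45737/45008 + 7619532*(-1/34671) = -45737/45008 - 2539844/11557 = -114841881261/520157456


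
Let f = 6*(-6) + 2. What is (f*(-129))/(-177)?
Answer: -1462/59 ≈ -24.780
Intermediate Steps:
f = -34 (f = -36 + 2 = -34)
(f*(-129))/(-177) = -34*(-129)/(-177) = 4386*(-1/177) = -1462/59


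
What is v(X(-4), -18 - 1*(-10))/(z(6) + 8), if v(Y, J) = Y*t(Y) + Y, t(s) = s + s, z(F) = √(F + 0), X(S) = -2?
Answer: 24/29 - 3*√6/29 ≈ 0.57419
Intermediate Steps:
z(F) = √F
t(s) = 2*s
v(Y, J) = Y + 2*Y² (v(Y, J) = Y*(2*Y) + Y = 2*Y² + Y = Y + 2*Y²)
v(X(-4), -18 - 1*(-10))/(z(6) + 8) = (-2*(1 + 2*(-2)))/(√6 + 8) = (-2*(1 - 4))/(8 + √6) = (-2*(-3))/(8 + √6) = 6/(8 + √6)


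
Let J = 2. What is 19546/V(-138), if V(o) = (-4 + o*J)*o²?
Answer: -9773/2666160 ≈ -0.0036656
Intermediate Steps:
V(o) = o²*(-4 + 2*o) (V(o) = (-4 + o*2)*o² = (-4 + 2*o)*o² = o²*(-4 + 2*o))
19546/V(-138) = 19546/((2*(-138)²*(-2 - 138))) = 19546/((2*19044*(-140))) = 19546/(-5332320) = 19546*(-1/5332320) = -9773/2666160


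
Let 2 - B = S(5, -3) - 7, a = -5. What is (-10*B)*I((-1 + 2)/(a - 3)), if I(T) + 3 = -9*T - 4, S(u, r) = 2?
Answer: 1645/4 ≈ 411.25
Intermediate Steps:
B = 7 (B = 2 - (2 - 7) = 2 - 1*(-5) = 2 + 5 = 7)
I(T) = -7 - 9*T (I(T) = -3 + (-9*T - 4) = -3 + (-4 - 9*T) = -7 - 9*T)
(-10*B)*I((-1 + 2)/(a - 3)) = (-10*7)*(-7 - 9*(-1 + 2)/(-5 - 3)) = -70*(-7 - 9/(-8)) = -70*(-7 - 9*(-1)/8) = -70*(-7 - 9*(-⅛)) = -70*(-7 + 9/8) = -70*(-47/8) = 1645/4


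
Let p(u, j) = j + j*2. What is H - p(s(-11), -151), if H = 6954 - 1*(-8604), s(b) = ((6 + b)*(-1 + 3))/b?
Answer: 16011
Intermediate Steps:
s(b) = (12 + 2*b)/b (s(b) = ((6 + b)*2)/b = (12 + 2*b)/b)
H = 15558 (H = 6954 + 8604 = 15558)
p(u, j) = 3*j (p(u, j) = j + 2*j = 3*j)
H - p(s(-11), -151) = 15558 - 3*(-151) = 15558 - 1*(-453) = 15558 + 453 = 16011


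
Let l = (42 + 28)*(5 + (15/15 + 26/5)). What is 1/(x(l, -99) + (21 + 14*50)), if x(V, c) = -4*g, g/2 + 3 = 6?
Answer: 1/697 ≈ 0.0014347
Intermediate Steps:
g = 6 (g = -6 + 2*6 = -6 + 12 = 6)
l = 784 (l = 70*(5 + (15*(1/15) + 26*(⅕))) = 70*(5 + (1 + 26/5)) = 70*(5 + 31/5) = 70*(56/5) = 784)
x(V, c) = -24 (x(V, c) = -4*6 = -24)
1/(x(l, -99) + (21 + 14*50)) = 1/(-24 + (21 + 14*50)) = 1/(-24 + (21 + 700)) = 1/(-24 + 721) = 1/697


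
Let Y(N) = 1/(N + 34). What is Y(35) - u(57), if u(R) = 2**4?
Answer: -1103/69 ≈ -15.986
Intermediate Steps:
Y(N) = 1/(34 + N)
u(R) = 16
Y(35) - u(57) = 1/(34 + 35) - 1*16 = 1/69 - 16 = -1103/69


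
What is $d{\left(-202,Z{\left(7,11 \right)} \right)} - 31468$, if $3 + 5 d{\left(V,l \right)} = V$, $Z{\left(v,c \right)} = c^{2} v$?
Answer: $-31509$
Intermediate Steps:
$Z{\left(v,c \right)} = v c^{2}$
$d{\left(V,l \right)} = - \frac{3}{5} + \frac{V}{5}$
$d{\left(-202,Z{\left(7,11 \right)} \right)} - 31468 = \left(- \frac{3}{5} + \frac{1}{5} \left(-202\right)\right) - 31468 = \left(- \frac{3}{5} - \frac{202}{5}\right) - 31468 = -41 - 31468 = -31509$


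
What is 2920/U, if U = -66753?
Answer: -2920/66753 ≈ -0.043743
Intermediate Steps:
2920/U = 2920/(-66753) = 2920*(-1/66753) = -2920/66753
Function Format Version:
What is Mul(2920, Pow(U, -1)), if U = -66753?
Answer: Rational(-2920, 66753) ≈ -0.043743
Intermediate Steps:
Mul(2920, Pow(U, -1)) = Mul(2920, Pow(-66753, -1)) = Mul(2920, Rational(-1, 66753)) = Rational(-2920, 66753)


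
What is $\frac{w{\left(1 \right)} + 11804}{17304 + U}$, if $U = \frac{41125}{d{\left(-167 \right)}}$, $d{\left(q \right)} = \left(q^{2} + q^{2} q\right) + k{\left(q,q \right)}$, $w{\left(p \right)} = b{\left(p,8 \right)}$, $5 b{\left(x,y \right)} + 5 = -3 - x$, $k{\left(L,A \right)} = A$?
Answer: $\frac{273205646151}{400564985695} \approx 0.68205$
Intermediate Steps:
$b{\left(x,y \right)} = - \frac{8}{5} - \frac{x}{5}$ ($b{\left(x,y \right)} = -1 + \frac{-3 - x}{5} = -1 - \left(\frac{3}{5} + \frac{x}{5}\right) = - \frac{8}{5} - \frac{x}{5}$)
$w{\left(p \right)} = - \frac{8}{5} - \frac{p}{5}$
$d{\left(q \right)} = q + q^{2} + q^{3}$ ($d{\left(q \right)} = \left(q^{2} + q^{2} q\right) + q = \left(q^{2} + q^{3}\right) + q = q + q^{2} + q^{3}$)
$U = - \frac{41125}{4629741}$ ($U = \frac{41125}{\left(-167\right) \left(1 - 167 + \left(-167\right)^{2}\right)} = \frac{41125}{\left(-167\right) \left(1 - 167 + 27889\right)} = \frac{41125}{\left(-167\right) 27723} = \frac{41125}{-4629741} = 41125 \left(- \frac{1}{4629741}\right) = - \frac{41125}{4629741} \approx -0.0088828$)
$\frac{w{\left(1 \right)} + 11804}{17304 + U} = \frac{\left(- \frac{8}{5} - \frac{1}{5}\right) + 11804}{17304 - \frac{41125}{4629741}} = \frac{\left(- \frac{8}{5} - \frac{1}{5}\right) + 11804}{\frac{80112997139}{4629741}} = \left(- \frac{9}{5} + 11804\right) \frac{4629741}{80112997139} = \frac{59011}{5} \cdot \frac{4629741}{80112997139} = \frac{273205646151}{400564985695}$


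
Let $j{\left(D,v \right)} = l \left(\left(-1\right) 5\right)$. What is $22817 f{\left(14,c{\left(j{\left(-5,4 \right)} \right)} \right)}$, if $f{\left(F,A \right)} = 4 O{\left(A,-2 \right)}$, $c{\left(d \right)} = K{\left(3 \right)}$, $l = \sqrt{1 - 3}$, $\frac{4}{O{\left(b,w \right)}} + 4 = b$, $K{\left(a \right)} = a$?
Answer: $-365072$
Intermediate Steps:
$O{\left(b,w \right)} = \frac{4}{-4 + b}$
$l = i \sqrt{2}$ ($l = \sqrt{-2} = i \sqrt{2} \approx 1.4142 i$)
$j{\left(D,v \right)} = - 5 i \sqrt{2}$ ($j{\left(D,v \right)} = i \sqrt{2} \left(\left(-1\right) 5\right) = i \sqrt{2} \left(-5\right) = - 5 i \sqrt{2}$)
$c{\left(d \right)} = 3$
$f{\left(F,A \right)} = \frac{16}{-4 + A}$ ($f{\left(F,A \right)} = 4 \frac{4}{-4 + A} = \frac{16}{-4 + A}$)
$22817 f{\left(14,c{\left(j{\left(-5,4 \right)} \right)} \right)} = 22817 \frac{16}{-4 + 3} = 22817 \frac{16}{-1} = 22817 \cdot 16 \left(-1\right) = 22817 \left(-16\right) = -365072$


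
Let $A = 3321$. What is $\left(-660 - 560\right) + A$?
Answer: $2101$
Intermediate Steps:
$\left(-660 - 560\right) + A = \left(-660 - 560\right) + 3321 = -1220 + 3321 = 2101$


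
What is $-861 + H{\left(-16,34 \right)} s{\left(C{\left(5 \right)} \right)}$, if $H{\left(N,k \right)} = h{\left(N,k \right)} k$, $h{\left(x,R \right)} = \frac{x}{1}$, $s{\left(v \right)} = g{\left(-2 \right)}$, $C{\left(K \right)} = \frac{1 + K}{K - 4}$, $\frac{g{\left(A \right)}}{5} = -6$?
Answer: $15459$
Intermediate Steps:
$g{\left(A \right)} = -30$ ($g{\left(A \right)} = 5 \left(-6\right) = -30$)
$C{\left(K \right)} = \frac{1 + K}{-4 + K}$
$s{\left(v \right)} = -30$
$h{\left(x,R \right)} = x$ ($h{\left(x,R \right)} = x 1 = x$)
$H{\left(N,k \right)} = N k$
$-861 + H{\left(-16,34 \right)} s{\left(C{\left(5 \right)} \right)} = -861 + \left(-16\right) 34 \left(-30\right) = -861 - -16320 = -861 + 16320 = 15459$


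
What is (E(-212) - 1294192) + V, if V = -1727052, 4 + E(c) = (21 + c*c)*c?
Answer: -12553828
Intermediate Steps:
E(c) = -4 + c*(21 + c²) (E(c) = -4 + (21 + c*c)*c = -4 + (21 + c²)*c = -4 + c*(21 + c²))
(E(-212) - 1294192) + V = ((-4 + (-212)³ + 21*(-212)) - 1294192) - 1727052 = ((-4 - 9528128 - 4452) - 1294192) - 1727052 = (-9532584 - 1294192) - 1727052 = -10826776 - 1727052 = -12553828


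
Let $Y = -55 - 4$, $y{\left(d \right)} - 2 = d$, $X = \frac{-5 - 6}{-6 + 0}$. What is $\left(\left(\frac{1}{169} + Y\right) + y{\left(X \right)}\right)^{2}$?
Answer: $\frac{3128500489}{1028196} \approx 3042.7$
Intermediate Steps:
$X = \frac{11}{6}$ ($X = - \frac{11}{-6} = \left(-11\right) \left(- \frac{1}{6}\right) = \frac{11}{6} \approx 1.8333$)
$y{\left(d \right)} = 2 + d$
$Y = -59$
$\left(\left(\frac{1}{169} + Y\right) + y{\left(X \right)}\right)^{2} = \left(\left(\frac{1}{169} - 59\right) + \left(2 + \frac{11}{6}\right)\right)^{2} = \left(\left(\frac{1}{169} - 59\right) + \frac{23}{6}\right)^{2} = \left(- \frac{9970}{169} + \frac{23}{6}\right)^{2} = \left(- \frac{55933}{1014}\right)^{2} = \frac{3128500489}{1028196}$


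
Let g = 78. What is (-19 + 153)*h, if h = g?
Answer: 10452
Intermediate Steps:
h = 78
(-19 + 153)*h = (-19 + 153)*78 = 134*78 = 10452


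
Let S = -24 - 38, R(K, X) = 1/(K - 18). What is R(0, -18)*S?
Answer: 31/9 ≈ 3.4444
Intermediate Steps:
R(K, X) = 1/(-18 + K)
S = -62
R(0, -18)*S = -62/(-18 + 0) = -62/(-18) = -1/18*(-62) = 31/9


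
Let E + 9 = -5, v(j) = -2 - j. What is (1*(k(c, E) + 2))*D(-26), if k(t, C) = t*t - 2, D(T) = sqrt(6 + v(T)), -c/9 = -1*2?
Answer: 324*sqrt(30) ≈ 1774.6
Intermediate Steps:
E = -14 (E = -9 - 5 = -14)
c = 18 (c = -(-9)*2 = -9*(-2) = 18)
D(T) = sqrt(4 - T) (D(T) = sqrt(6 + (-2 - T)) = sqrt(4 - T))
k(t, C) = -2 + t**2 (k(t, C) = t**2 - 2 = -2 + t**2)
(1*(k(c, E) + 2))*D(-26) = (1*((-2 + 18**2) + 2))*sqrt(4 - 1*(-26)) = (1*((-2 + 324) + 2))*sqrt(4 + 26) = (1*(322 + 2))*sqrt(30) = (1*324)*sqrt(30) = 324*sqrt(30)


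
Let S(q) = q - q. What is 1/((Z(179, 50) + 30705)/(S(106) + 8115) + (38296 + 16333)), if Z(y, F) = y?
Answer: 8115/443345219 ≈ 1.8304e-5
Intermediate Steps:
S(q) = 0
1/((Z(179, 50) + 30705)/(S(106) + 8115) + (38296 + 16333)) = 1/((179 + 30705)/(0 + 8115) + (38296 + 16333)) = 1/(30884/8115 + 54629) = 1/(443345219/8115) = 8115/443345219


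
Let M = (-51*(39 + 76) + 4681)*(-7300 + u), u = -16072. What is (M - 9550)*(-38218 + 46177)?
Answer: 220169005182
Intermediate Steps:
M = 27672448 (M = (-51*(39 + 76) + 4681)*(-7300 - 16072) = (-51*115 + 4681)*(-23372) = (-5865 + 4681)*(-23372) = -1184*(-23372) = 27672448)
(M - 9550)*(-38218 + 46177) = (27672448 - 9550)*(-38218 + 46177) = 27662898*7959 = 220169005182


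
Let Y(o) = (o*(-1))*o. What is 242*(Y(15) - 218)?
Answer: -107206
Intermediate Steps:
Y(o) = -o² (Y(o) = (-o)*o = -o²)
242*(Y(15) - 218) = 242*(-1*15² - 218) = 242*(-1*225 - 218) = 242*(-225 - 218) = 242*(-443) = -107206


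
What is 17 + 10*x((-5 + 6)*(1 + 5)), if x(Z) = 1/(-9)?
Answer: 143/9 ≈ 15.889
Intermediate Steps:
x(Z) = -⅑
17 + 10*x((-5 + 6)*(1 + 5)) = 17 + 10*(-⅑) = 17 - 10/9 = 143/9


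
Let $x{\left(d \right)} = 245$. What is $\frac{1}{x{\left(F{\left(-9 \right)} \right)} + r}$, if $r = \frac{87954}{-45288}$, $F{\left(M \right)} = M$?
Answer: $\frac{7548}{1834601} \approx 0.0041142$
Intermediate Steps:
$r = - \frac{14659}{7548}$ ($r = 87954 \left(- \frac{1}{45288}\right) = - \frac{14659}{7548} \approx -1.9421$)
$\frac{1}{x{\left(F{\left(-9 \right)} \right)} + r} = \frac{1}{245 - \frac{14659}{7548}} = \frac{1}{\frac{1834601}{7548}} = \frac{7548}{1834601}$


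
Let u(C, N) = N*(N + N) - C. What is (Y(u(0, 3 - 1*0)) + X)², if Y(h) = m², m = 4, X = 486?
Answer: 252004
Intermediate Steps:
u(C, N) = -C + 2*N² (u(C, N) = N*(2*N) - C = 2*N² - C = -C + 2*N²)
Y(h) = 16 (Y(h) = 4² = 16)
(Y(u(0, 3 - 1*0)) + X)² = (16 + 486)² = 502² = 252004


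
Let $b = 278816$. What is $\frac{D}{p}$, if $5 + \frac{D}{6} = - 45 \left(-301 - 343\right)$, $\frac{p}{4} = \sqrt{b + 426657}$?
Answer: $\frac{86925 \sqrt{705473}}{1410946} \approx 51.746$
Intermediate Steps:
$p = 4 \sqrt{705473}$ ($p = 4 \sqrt{278816 + 426657} = 4 \sqrt{705473} \approx 3359.7$)
$D = 173850$ ($D = -30 + 6 \left(- 45 \left(-301 - 343\right)\right) = -30 + 6 \left(\left(-45\right) \left(-644\right)\right) = -30 + 6 \cdot 28980 = -30 + 173880 = 173850$)
$\frac{D}{p} = \frac{173850}{4 \sqrt{705473}} = 173850 \frac{\sqrt{705473}}{2821892} = \frac{86925 \sqrt{705473}}{1410946}$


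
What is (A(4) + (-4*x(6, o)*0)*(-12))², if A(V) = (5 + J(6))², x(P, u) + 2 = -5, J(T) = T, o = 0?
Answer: 14641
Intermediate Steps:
x(P, u) = -7 (x(P, u) = -2 - 5 = -7)
A(V) = 121 (A(V) = (5 + 6)² = 11² = 121)
(A(4) + (-4*x(6, o)*0)*(-12))² = (121 + (-4*(-7)*0)*(-12))² = (121 + (28*0)*(-12))² = (121 + 0*(-12))² = (121 + 0)² = 121² = 14641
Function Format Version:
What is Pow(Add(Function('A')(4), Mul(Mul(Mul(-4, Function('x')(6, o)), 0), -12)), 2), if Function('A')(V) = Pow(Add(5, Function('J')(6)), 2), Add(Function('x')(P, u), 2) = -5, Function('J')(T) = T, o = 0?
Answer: 14641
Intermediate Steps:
Function('x')(P, u) = -7 (Function('x')(P, u) = Add(-2, -5) = -7)
Function('A')(V) = 121 (Function('A')(V) = Pow(Add(5, 6), 2) = Pow(11, 2) = 121)
Pow(Add(Function('A')(4), Mul(Mul(Mul(-4, Function('x')(6, o)), 0), -12)), 2) = Pow(Add(121, Mul(Mul(Mul(-4, -7), 0), -12)), 2) = Pow(Add(121, Mul(Mul(28, 0), -12)), 2) = Pow(Add(121, Mul(0, -12)), 2) = Pow(Add(121, 0), 2) = Pow(121, 2) = 14641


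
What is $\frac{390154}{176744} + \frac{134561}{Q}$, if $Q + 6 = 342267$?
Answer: $\frac{78658673789}{30246289092} \approx 2.6006$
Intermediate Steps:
$Q = 342261$ ($Q = -6 + 342267 = 342261$)
$\frac{390154}{176744} + \frac{134561}{Q} = \frac{390154}{176744} + \frac{134561}{342261} = 390154 \cdot \frac{1}{176744} + 134561 \cdot \frac{1}{342261} = \frac{195077}{88372} + \frac{134561}{342261} = \frac{78658673789}{30246289092}$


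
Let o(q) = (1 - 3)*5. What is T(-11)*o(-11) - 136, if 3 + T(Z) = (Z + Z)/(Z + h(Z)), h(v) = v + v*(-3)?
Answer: -86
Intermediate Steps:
h(v) = -2*v (h(v) = v - 3*v = -2*v)
o(q) = -10 (o(q) = -2*5 = -10)
T(Z) = -5 (T(Z) = -3 + (Z + Z)/(Z - 2*Z) = -3 + (2*Z)/((-Z)) = -3 + (2*Z)*(-1/Z) = -3 - 2 = -5)
T(-11)*o(-11) - 136 = -5*(-10) - 136 = 50 - 136 = -86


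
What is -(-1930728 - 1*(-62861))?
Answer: 1867867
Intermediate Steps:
-(-1930728 - 1*(-62861)) = -(-1930728 + 62861) = -1*(-1867867) = 1867867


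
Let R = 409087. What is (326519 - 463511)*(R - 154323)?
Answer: -34900629888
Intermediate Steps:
(326519 - 463511)*(R - 154323) = (326519 - 463511)*(409087 - 154323) = -136992*254764 = -34900629888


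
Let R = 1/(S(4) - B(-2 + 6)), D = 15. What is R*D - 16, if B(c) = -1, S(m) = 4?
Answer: -13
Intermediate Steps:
R = ⅕ (R = 1/(4 - 1*(-1)) = 1/(4 + 1) = 1/5 = ⅕ ≈ 0.20000)
R*D - 16 = (⅕)*15 - 16 = 3 - 16 = -13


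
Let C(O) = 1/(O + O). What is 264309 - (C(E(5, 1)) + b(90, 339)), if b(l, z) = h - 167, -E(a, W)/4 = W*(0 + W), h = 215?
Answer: 2114089/8 ≈ 2.6426e+5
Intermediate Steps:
E(a, W) = -4*W**2 (E(a, W) = -4*W*(0 + W) = -4*W*W = -4*W**2)
b(l, z) = 48 (b(l, z) = 215 - 167 = 48)
C(O) = 1/(2*O)
264309 - (C(E(5, 1)) + b(90, 339)) = 264309 - (1/(2*((-4*1**2))) + 48) = 264309 - (1/(2*((-4*1))) + 48) = 264309 - ((1/2)/(-4) + 48) = 264309 - ((1/2)*(-1/4) + 48) = 264309 - (-1/8 + 48) = 264309 - 1*383/8 = 264309 - 383/8 = 2114089/8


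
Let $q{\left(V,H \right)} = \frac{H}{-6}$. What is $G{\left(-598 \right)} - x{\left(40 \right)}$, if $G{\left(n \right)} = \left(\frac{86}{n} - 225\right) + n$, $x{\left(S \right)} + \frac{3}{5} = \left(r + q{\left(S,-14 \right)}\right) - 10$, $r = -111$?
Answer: $- \frac{3156889}{4485} \approx -703.88$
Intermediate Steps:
$q{\left(V,H \right)} = - \frac{H}{6}$ ($q{\left(V,H \right)} = H \left(- \frac{1}{6}\right) = - \frac{H}{6}$)
$x{\left(S \right)} = - \frac{1789}{15}$ ($x{\left(S \right)} = - \frac{3}{5} - \frac{356}{3} = - \frac{1789}{15}$)
$G{\left(n \right)} = -225 + n + \frac{86}{n}$ ($G{\left(n \right)} = \left(-225 + \frac{86}{n}\right) + n = -225 + n + \frac{86}{n}$)
$G{\left(-598 \right)} - x{\left(40 \right)} = \left(-225 - 598 + \frac{86}{-598}\right) - - \frac{1789}{15} = \left(-225 - 598 + 86 \left(- \frac{1}{598}\right)\right) + \frac{1789}{15} = \left(-225 - 598 - \frac{43}{299}\right) + \frac{1789}{15} = - \frac{246120}{299} + \frac{1789}{15} = - \frac{3156889}{4485}$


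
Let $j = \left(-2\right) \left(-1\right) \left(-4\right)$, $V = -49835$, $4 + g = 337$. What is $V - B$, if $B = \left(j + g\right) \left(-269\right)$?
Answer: $37590$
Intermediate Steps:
$g = 333$ ($g = -4 + 337 = 333$)
$j = -8$ ($j = 2 \left(-4\right) = -8$)
$B = -87425$ ($B = \left(-8 + 333\right) \left(-269\right) = 325 \left(-269\right) = -87425$)
$V - B = -49835 - -87425 = -49835 + 87425 = 37590$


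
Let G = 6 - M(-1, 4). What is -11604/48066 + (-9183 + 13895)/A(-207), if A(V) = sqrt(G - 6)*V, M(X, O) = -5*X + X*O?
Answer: -1934/8011 + 4712*I/207 ≈ -0.24142 + 22.763*I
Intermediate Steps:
M(X, O) = -5*X + O*X
G = 5 (G = 6 - (-1)*(-5 + 4) = 6 - (-1)*(-1) = 6 - 1*1 = 6 - 1 = 5)
A(V) = I*V (A(V) = sqrt(5 - 6)*V = sqrt(-1)*V = I*V)
-11604/48066 + (-9183 + 13895)/A(-207) = -11604/48066 + (-9183 + 13895)/((I*(-207))) = -11604*1/48066 + 4712/((-207*I)) = -1934/8011 + 4712*(I/207) = -1934/8011 + 4712*I/207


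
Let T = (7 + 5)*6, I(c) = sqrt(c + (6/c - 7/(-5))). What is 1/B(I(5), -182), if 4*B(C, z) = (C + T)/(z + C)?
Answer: -131116/12941 + 508*sqrt(190)/12941 ≈ -9.5907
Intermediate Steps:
I(c) = sqrt(7/5 + c + 6/c) (I(c) = sqrt(c + (6/c - 7*(-1/5))) = sqrt(c + (6/c + 7/5)) = sqrt(c + (7/5 + 6/c)) = sqrt(7/5 + c + 6/c))
T = 72 (T = 12*6 = 72)
B(C, z) = (72 + C)/(4*(C + z)) (B(C, z) = ((C + 72)/(z + C))/4 = ((72 + C)/(C + z))/4 = (72 + C)/(4*(C + z)))
1/B(I(5), -182) = 1/((18 + (sqrt(35 + 25*5 + 150/5)/5)/4)/(sqrt(35 + 25*5 + 150/5)/5 - 182)) = 1/((18 + (sqrt(35 + 125 + 150*(1/5))/5)/4)/(sqrt(35 + 125 + 150*(1/5))/5 - 182)) = 1/((18 + (sqrt(35 + 125 + 30)/5)/4)/(sqrt(35 + 125 + 30)/5 - 182)) = 1/((18 + (sqrt(190)/5)/4)/(sqrt(190)/5 - 182)) = 1/((18 + sqrt(190)/20)/(-182 + sqrt(190)/5)) = (-182 + sqrt(190)/5)/(18 + sqrt(190)/20)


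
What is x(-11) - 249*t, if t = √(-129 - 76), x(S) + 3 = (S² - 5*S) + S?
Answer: 162 - 249*I*√205 ≈ 162.0 - 3565.1*I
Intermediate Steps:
x(S) = -3 + S² - 4*S (x(S) = -3 + ((S² - 5*S) + S) = -3 + (S² - 4*S) = -3 + S² - 4*S)
t = I*√205 (t = √(-205) = I*√205 ≈ 14.318*I)
x(-11) - 249*t = (-3 + (-11)² - 4*(-11)) - 249*I*√205 = (-3 + 121 + 44) - 249*I*√205 = 162 - 249*I*√205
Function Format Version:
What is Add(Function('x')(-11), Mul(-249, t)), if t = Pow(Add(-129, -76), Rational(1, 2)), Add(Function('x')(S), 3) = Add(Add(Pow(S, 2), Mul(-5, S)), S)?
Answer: Add(162, Mul(-249, I, Pow(205, Rational(1, 2)))) ≈ Add(162.00, Mul(-3565.1, I))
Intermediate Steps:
Function('x')(S) = Add(-3, Pow(S, 2), Mul(-4, S)) (Function('x')(S) = Add(-3, Add(Add(Pow(S, 2), Mul(-5, S)), S)) = Add(-3, Add(Pow(S, 2), Mul(-4, S))) = Add(-3, Pow(S, 2), Mul(-4, S)))
t = Mul(I, Pow(205, Rational(1, 2))) (t = Pow(-205, Rational(1, 2)) = Mul(I, Pow(205, Rational(1, 2))) ≈ Mul(14.318, I))
Add(Function('x')(-11), Mul(-249, t)) = Add(Add(-3, Pow(-11, 2), Mul(-4, -11)), Mul(-249, Mul(I, Pow(205, Rational(1, 2))))) = Add(Add(-3, 121, 44), Mul(-249, I, Pow(205, Rational(1, 2)))) = Add(162, Mul(-249, I, Pow(205, Rational(1, 2))))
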